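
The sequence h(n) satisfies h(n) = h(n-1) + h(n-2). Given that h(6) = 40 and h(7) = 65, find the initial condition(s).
Work backwards using h(k) = h(k+2) - h(k+1):
h(5) = h(7) - h(6) = 65 - 40 = 25
h(4) = h(6) - h(5) = 40 - 25 = 15
h(3) = h(5) - h(4) = 25 - 15 = 10
h(2) = h(4) - h(3) = 15 - 10 = 5
h(1) = h(3) - h(2) = 10 - 5 = 5
h(0) = h(2) - h(1) = 5 - 5 = 0

h(0) = 0, h(1) = 5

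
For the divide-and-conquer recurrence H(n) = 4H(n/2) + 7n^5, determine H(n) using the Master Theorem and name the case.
Master Theorem template: H(n) = a·H(n/b) + f(n).
Here: a=4, b=2, f(n)=7n^5
Compute log_b(a) = log_2(4) = 2.
f(n) = 7n^5 = Ω(n^(2+ε)) with ε = 3, and the regularity condition holds (a·f(n/b) = (a/b^5)·f(n) with a/b^5 = 2^-3 < 1). Case 3: H(n) = Θ(f(n)) = Θ(n^5).

Case 3: H(n) = Θ(n^5)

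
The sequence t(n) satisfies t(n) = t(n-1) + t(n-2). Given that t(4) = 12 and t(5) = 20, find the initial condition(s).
Work backwards using t(k) = t(k+2) - t(k+1):
t(3) = t(5) - t(4) = 20 - 12 = 8
t(2) = t(4) - t(3) = 12 - 8 = 4
t(1) = t(3) - t(2) = 8 - 4 = 4
t(0) = t(2) - t(1) = 4 - 4 = 0

t(0) = 0, t(1) = 4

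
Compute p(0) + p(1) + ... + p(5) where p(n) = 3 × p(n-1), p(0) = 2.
Computing the sequence terms: 2, 6, 18, 54, 162, 486
Adding these values together:

728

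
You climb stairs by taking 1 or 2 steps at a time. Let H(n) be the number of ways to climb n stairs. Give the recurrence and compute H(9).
Condition on the size of the last step (1 to 2): before it there were n-1, …, n-2 stairs climbed, and these cases are disjoint, so H(n) = H(n-1) + H(n-2) (Fibonacci-type sequence).
Initial conditions by direct count (compositions of i into parts ≤ 2): H(1) = 1; H(2) = 2.
Iterating the recurrence: H(3) = 3, H(4) = 5, H(5) = 8, H(6) = 13, H(7) = 21, H(8) = 34, H(9) = 55.

H(n) = H(n-1) + H(n-2), H(1) = 1, H(2) = 2; H(9) = 55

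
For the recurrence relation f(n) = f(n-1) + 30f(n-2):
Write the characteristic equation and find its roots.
Substitute f(n) = rⁿ and divide through by rⁿ⁻²: r² - r - 30 = 0
Factor: (r + 5)(r - 6) = 0, so r = -5, 6.
General solution: f(n) = A·(-5)ⁿ + B·6ⁿ

Characteristic: r² - r - 30 = 0, Roots: r = -5, 6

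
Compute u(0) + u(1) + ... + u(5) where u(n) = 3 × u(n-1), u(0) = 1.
Computing the sequence terms: 1, 3, 9, 27, 81, 243
Adding these values together:

364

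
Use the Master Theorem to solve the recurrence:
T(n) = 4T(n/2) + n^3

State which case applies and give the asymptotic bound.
Master Theorem template: T(n) = a·T(n/b) + f(n).
Here: a=4, b=2, f(n)=n^3
Compute log_b(a) = log_2(4) = 2.
f(n) = n^3 = Ω(n^(2+ε)) with ε = 1, and the regularity condition holds (a·f(n/b) = (a/b^3)·f(n) with a/b^3 = 2^-1 < 1). Case 3: T(n) = Θ(f(n)) = Θ(n^3).

Case 3: T(n) = Θ(n^3)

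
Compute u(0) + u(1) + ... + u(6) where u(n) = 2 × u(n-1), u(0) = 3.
Computing the sequence terms: 3, 6, 12, 24, 48, 96, 192
Adding these values together:

381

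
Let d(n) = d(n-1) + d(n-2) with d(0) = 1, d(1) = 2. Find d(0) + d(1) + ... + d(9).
Computing the sequence terms: 1, 2, 3, 5, 8, 13, 21, 34, 55, 89
Adding these values together:

231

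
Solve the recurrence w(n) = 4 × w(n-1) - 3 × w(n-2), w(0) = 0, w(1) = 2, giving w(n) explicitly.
Recurrence: w(n) = 4 × w(n-1) - 3 × w(n-2), initial: w(0) = 0, w(1) = 2.
Characteristic equation: r² - 4r + 3 = 0, which factors as (r - 3)(r - 1) = 0, so r = 3, 1. General solution w(n) = A·3ⁿ + B·1ⁿ. From w(0) = 0: A + B = 0. From w(1) = 2: 3A + 1B = 2. Solving gives A = 1, B = -1.

w(n) = 3ⁿ - 1ⁿ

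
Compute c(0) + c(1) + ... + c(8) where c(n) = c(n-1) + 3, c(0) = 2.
Computing the sequence terms: 2, 5, 8, 11, 14, 17, 20, 23, 26
Adding these values together:

126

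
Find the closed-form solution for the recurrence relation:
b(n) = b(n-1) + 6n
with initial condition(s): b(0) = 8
Recurrence: b(n) = b(n-1) + 6n, initial: b(0) = 8.
Telescoping: b(n) = b(0) + 6·Σᵢ₌₁ⁿ i = 8 + 6·n(n+1)/2.

b(n) = 6·n(n+1)/2 + 8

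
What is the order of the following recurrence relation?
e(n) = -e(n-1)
The order is the largest lag k for which e(n-k) appears. Here the deepest term is e(n-1), so the order is 1.

Order 1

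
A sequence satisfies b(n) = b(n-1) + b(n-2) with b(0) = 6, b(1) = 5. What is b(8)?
Computing the sequence terms:
6, 5, 11, 16, 27, 43, 70, 113, 183

183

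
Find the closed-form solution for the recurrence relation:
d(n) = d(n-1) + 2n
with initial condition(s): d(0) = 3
Recurrence: d(n) = d(n-1) + 2n, initial: d(0) = 3.
Telescoping: d(n) = d(0) + 2·Σᵢ₌₁ⁿ i = 3 + 2·n(n+1)/2.

d(n) = 2·n(n+1)/2 + 3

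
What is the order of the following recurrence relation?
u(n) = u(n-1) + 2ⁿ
The order is the largest lag k for which u(n-k) appears. Here the deepest term is u(n-1) (the 2ⁿ term is non-homogeneous and does not affect the order), so the order is 1.

Order 1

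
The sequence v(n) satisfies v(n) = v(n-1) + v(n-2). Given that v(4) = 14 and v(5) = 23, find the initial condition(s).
Work backwards using v(k) = v(k+2) - v(k+1):
v(3) = v(5) - v(4) = 23 - 14 = 9
v(2) = v(4) - v(3) = 14 - 9 = 5
v(1) = v(3) - v(2) = 9 - 5 = 4
v(0) = v(2) - v(1) = 5 - 4 = 1

v(0) = 1, v(1) = 4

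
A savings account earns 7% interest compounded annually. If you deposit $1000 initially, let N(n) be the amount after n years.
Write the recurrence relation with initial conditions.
Each year the balance grows by 7%, i.e. is multiplied by 1 + 7/100 = 1.07, so N(n) = 1.07 × N(n-1). The initial deposit gives N(0) = 1000.
Unrolling gives the closed form N(n) = 1000 × (1.07)ⁿ.

N(n) = 1.07 × N(n-1), N(0) = 1000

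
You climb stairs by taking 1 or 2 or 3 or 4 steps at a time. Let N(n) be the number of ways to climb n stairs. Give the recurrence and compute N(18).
Condition on the size of the last step (1 to 4): before it there were n-1, …, n-4 stairs climbed, and these cases are disjoint, so N(n) = N(n-1) + N(n-2) + N(n-3) + N(n-4) (order-4 linear recurrence).
Initial conditions by direct count (compositions of i into parts ≤ 4): N(1) = 1; N(2) = 2; N(3) = 4; N(4) = 8.
Iterating the recurrence: N(5) = 15, N(6) = 29, N(7) = 56, N(8) = 108, N(9) = 208, N(10) = 401, N(11) = 773, N(12) = 1490, N(13) = 2872, N(14) = 5536, N(15) = 10671, N(16) = 20569, N(17) = 39648, N(18) = 76424.

N(n) = N(n-1) + N(n-2) + N(n-3) + N(n-4), N(1) = 1, N(2) = 2, N(3) = 4, N(4) = 8; N(18) = 76424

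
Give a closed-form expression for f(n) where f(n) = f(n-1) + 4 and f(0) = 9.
Recurrence: f(n) = f(n-1) + 4, initial: f(0) = 9.
Each step adds 4, so f(n) = f(0) + 4n = 4n + 9.

f(n) = 4n + 9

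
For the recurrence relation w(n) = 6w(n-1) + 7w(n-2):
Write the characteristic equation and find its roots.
Substitute w(n) = rⁿ and divide through by rⁿ⁻²: r² - 6r - 7 = 0
Factor: (r - 7)(r + 1) = 0, so r = 7, -1.
General solution: w(n) = A·7ⁿ + B·(-1)ⁿ

Characteristic: r² - 6r - 7 = 0, Roots: r = 7, -1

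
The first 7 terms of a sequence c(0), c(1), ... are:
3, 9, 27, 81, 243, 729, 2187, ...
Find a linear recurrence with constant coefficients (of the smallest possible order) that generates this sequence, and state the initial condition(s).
Look for the lowest-order linear relation among consecutive terms.
Observation: each term is 3× the previous.
Check at n=2: 3·9 = 27. ✓

c(n) = 3 × c(n-1), c(0) = 3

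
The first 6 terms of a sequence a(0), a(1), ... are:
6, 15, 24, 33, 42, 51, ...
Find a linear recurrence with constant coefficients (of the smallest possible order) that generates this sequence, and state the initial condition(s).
Look for the lowest-order linear relation among consecutive terms.
Observation: consecutive differences are constant (= 9).
Check at n=2: 1·15 + 9 = 24. ✓

a(n) = a(n-1) + 9, a(0) = 6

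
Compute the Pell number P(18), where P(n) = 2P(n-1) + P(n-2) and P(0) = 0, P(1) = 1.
Computing the sequence terms:
0, 1, 2, 5, 12, 29, 70, 169, 408, 985, 2378, 5741, 13860, 33461, 80782, 195025, 470832, 1136689, 2744210

2744210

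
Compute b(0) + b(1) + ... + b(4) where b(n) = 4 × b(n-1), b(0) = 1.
Computing the sequence terms: 1, 4, 16, 64, 256
Adding these values together:

341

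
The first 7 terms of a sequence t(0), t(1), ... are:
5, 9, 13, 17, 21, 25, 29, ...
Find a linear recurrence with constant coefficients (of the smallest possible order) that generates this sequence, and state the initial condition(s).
Look for the lowest-order linear relation among consecutive terms.
Observation: consecutive differences are constant (= 4).
Check at n=2: 1·9 + 4 = 13. ✓

t(n) = t(n-1) + 4, t(0) = 5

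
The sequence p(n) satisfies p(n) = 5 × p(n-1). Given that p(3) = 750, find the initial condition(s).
In general p(n) = 5ⁿ · p(0). At n = 3: p(0) = p(3) / 5^3 = 750 / 125 = 6.

p(0) = 6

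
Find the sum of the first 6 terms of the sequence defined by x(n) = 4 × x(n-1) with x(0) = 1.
Computing the sequence terms: 1, 4, 16, 64, 256, 1024
Adding these values together:

1365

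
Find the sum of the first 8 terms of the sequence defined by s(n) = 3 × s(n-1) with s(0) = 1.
Computing the sequence terms: 1, 3, 9, 27, 81, 243, 729, 2187
Adding these values together:

3280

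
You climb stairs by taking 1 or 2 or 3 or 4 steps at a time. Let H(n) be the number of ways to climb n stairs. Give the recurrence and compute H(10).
Condition on the size of the last step (1 to 4): before it there were n-1, …, n-4 stairs climbed, and these cases are disjoint, so H(n) = H(n-1) + H(n-2) + H(n-3) + H(n-4) (order-4 linear recurrence).
Initial conditions by direct count (compositions of i into parts ≤ 4): H(1) = 1; H(2) = 2; H(3) = 4; H(4) = 8.
Iterating the recurrence: H(5) = 15, H(6) = 29, H(7) = 56, H(8) = 108, H(9) = 208, H(10) = 401.

H(n) = H(n-1) + H(n-2) + H(n-3) + H(n-4), H(1) = 1, H(2) = 2, H(3) = 4, H(4) = 8; H(10) = 401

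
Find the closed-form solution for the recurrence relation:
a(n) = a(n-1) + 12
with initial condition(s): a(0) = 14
Recurrence: a(n) = a(n-1) + 12, initial: a(0) = 14.
Each step adds 12, so a(n) = a(0) + 12n = 12n + 14.

a(n) = 12n + 14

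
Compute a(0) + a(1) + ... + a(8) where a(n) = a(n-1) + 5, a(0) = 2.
Computing the sequence terms: 2, 7, 12, 17, 22, 27, 32, 37, 42
Adding these values together:

198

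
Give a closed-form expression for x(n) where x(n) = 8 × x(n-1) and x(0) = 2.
Recurrence: x(n) = 8 × x(n-1), initial: x(0) = 2.
Each term is 8 times the previous, so this is geometric with ratio 8. After n steps: x(n) = x(0)·8ⁿ = 2·8ⁿ.

x(n) = 2·8ⁿ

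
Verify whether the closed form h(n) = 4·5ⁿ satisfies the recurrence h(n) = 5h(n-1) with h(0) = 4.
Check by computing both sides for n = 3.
From the recurrence with h(0) = 4:
  h(0) = 4, h(1) = 20, h(2) = 100, h(3) = 500
  so the recurrence gives h(3) = 500.
From the proposed closed form h(n) = 4·5ⁿ:
  h(3) = 500.
Both sides give 500 at n = 3, and the initial condition(s) match, so the closed form is consistent.

Yes, the closed form is correct.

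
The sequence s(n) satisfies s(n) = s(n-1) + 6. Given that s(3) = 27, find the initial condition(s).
s(3) = s(0) + 3·6, so s(0) = 27 - 18 = 9.

s(0) = 9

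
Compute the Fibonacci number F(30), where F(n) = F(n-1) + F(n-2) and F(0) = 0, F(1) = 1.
Computing the sequence terms:
0, 1, 1, 2, 3, 5, 8, 13, 21, 34, 55, 89, 144, 233, 377, 610, 987, 1597, 2584, 4181, 6765, 10946, 17711, 28657, 46368, 75025, 121393, 196418, 317811, 514229, 832040

832040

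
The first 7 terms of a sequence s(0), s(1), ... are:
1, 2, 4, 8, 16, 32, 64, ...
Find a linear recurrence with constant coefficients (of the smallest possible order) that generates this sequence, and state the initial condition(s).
Look for the lowest-order linear relation among consecutive terms.
Observation: each term is 2× the previous.
Check at n=2: 2·2 = 4. ✓

s(n) = 2 × s(n-1), s(0) = 1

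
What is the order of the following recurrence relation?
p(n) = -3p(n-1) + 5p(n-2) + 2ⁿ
The order is the largest lag k for which p(n-k) appears. Here the deepest term is p(n-2) (the 2ⁿ term is non-homogeneous and does not affect the order), so the order is 2.

Order 2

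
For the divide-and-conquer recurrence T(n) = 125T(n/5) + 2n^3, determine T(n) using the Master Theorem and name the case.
Master Theorem template: T(n) = a·T(n/b) + f(n).
Here: a=125, b=5, f(n)=2n^3
Compute log_b(a) = log_5(125) = 3.
f(n) = 2n^3 = Θ(n^3). Case 2: T(n) = Θ(n^3 log n).

Case 2: T(n) = Θ(n^3 log n)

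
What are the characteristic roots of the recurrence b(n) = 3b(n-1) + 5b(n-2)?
Substitute b(n) = rⁿ and divide through by rⁿ⁻²: r² - 3r - 5 = 0
Discriminant: 3² + 4·5 = 29, not a perfect square, so by the quadratic formula r = (3 ± √29)/2.
General solution: b(n) = A·r₁ⁿ + B·r₂ⁿ where r₁,r₂ = (3 ± √29)/2

Characteristic: r² - 3r - 5 = 0, Roots: r = (3 ± √29)/2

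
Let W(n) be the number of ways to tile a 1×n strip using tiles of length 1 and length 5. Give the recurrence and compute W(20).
Condition on the last tile: it has length 1 (leaving a 1×(n-1) strip) or length 5 (leaving a 1×(n-5) strip), so W(n) = W(n-1) + W(n-5) (order-5 linear recurrence).
For 0 ≤ i < 5 only unit tiles fit, so W(i) = 1.
Iterating the recurrence: W(5) = 2, W(6) = 3, W(7) = 4, W(8) = 5, W(9) = 6, W(10) = 8, W(11) = 11, W(12) = 15, W(13) = 20, W(14) = 26, W(15) = 34, W(16) = 45, W(17) = 60, W(18) = 80, W(19) = 106, W(20) = 140.

W(n) = W(n-1) + W(n-5), with W(i) = 1 for 0 ≤ i < 5; W(20) = 140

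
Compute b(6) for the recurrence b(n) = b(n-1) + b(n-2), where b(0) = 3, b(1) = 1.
Computing the sequence terms:
3, 1, 4, 5, 9, 14, 23

23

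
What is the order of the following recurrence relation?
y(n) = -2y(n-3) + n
The order is the largest lag k for which y(n-k) appears. Here the deepest term is y(n-3) (the n term is non-homogeneous and does not affect the order), so the order is 3.

Order 3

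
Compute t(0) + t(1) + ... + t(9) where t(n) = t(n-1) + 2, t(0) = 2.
Computing the sequence terms: 2, 4, 6, 8, 10, 12, 14, 16, 18, 20
Adding these values together:

110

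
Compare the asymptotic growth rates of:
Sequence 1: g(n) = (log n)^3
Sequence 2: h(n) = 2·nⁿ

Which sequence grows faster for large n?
Comparing growth rates:
Growth-rate hierarchy: log n ≺ any polynomial ≺ any exponential cⁿ (c>1) ≺ n! ≺ nⁿ.
super-exponential nⁿ dominates polylogarithmic (log n)^3 asymptotically.

h(n) grows faster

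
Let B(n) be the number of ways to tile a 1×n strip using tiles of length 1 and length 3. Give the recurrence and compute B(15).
Condition on the last tile: it has length 1 (leaving a 1×(n-1) strip) or length 3 (leaving a 1×(n-3) strip), so B(n) = B(n-1) + B(n-3) (order-3 linear recurrence).
For 0 ≤ i < 3 only unit tiles fit, so B(i) = 1.
Iterating the recurrence: B(3) = 2, B(4) = 3, B(5) = 4, B(6) = 6, B(7) = 9, B(8) = 13, B(9) = 19, B(10) = 28, B(11) = 41, B(12) = 60, B(13) = 88, B(14) = 129, B(15) = 189.

B(n) = B(n-1) + B(n-3), with B(i) = 1 for 0 ≤ i < 3; B(15) = 189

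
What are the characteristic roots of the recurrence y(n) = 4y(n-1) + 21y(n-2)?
Substitute y(n) = rⁿ and divide through by rⁿ⁻²: r² - 4r - 21 = 0
Factor: (r - 7)(r + 3) = 0, so r = 7, -3.
General solution: y(n) = A·7ⁿ + B·(-3)ⁿ

Characteristic: r² - 4r - 21 = 0, Roots: r = 7, -3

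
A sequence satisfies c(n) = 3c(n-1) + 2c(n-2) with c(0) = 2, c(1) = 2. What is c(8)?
Computing the sequence terms:
2, 2, 10, 34, 122, 434, 1546, 5506, 19610

19610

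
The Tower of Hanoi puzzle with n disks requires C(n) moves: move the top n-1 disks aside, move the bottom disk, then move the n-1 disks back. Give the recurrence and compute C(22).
Moving n disks = move the top n-1 disks aside (C(n-1) moves) + move the largest disk (1 move) + move the n-1 disks back on top (C(n-1) moves), so C(n) = 2C(n-1) + 1, with C(1) = 1 (a single disk takes one move).
First terms: 1, 3, 7, 15, 31, 63, … — each is one less than a power of 2. Indeed C(n) + 1 = 2(C(n-1) + 1) with C(1) + 1 = 2, so C(n) + 1 = 2ⁿ and C(n) = 2ⁿ - 1.
Hence C(22) = 2^22 - 1 = 4194304 - 1 = 4194303.

C(n) = 2C(n-1) + 1, C(1) = 1; C(22) = 4194303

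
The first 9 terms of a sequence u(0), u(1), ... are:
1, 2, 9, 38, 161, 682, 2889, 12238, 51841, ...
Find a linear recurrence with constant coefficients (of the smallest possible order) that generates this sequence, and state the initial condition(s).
Look for the lowest-order linear relation among consecutive terms.
Observation: u(n) - 4·u(n-1) - (1)·u(n-2) = 0 holds for the shown terms, and no order-1 relation u(n) = α·u(n-1) + β fits.
Check at n=3: 4·9 + (1)·2 = 38. ✓

u(n) = 4u(n-1) + u(n-2), u(0) = 1, u(1) = 2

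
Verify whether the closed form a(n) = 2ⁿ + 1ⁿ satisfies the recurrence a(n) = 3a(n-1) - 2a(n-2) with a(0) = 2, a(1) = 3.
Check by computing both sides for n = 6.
From the recurrence with a(0) = 2, a(1) = 3:
  a(0) = 2, a(1) = 3, a(2) = 5, a(3) = 9, a(4) = 17, a(5) = 33, a(6) = 65
  so the recurrence gives a(6) = 65.
From the proposed closed form a(n) = 2ⁿ + 1ⁿ:
  a(6) = 65.
Both sides give 65 at n = 6, and the initial condition(s) match, so the closed form is consistent.

Yes, the closed form is correct.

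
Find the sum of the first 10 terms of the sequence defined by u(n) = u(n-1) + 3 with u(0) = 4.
Computing the sequence terms: 4, 7, 10, 13, 16, 19, 22, 25, 28, 31
Adding these values together:

175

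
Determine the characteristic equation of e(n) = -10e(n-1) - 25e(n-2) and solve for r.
Substitute e(n) = rⁿ and divide through by rⁿ⁻²: r² + 10r + 25 = 0
Factor: (r + 5)² = 0, so r = -5 (double root).
General solution: e(n) = (A + Bn)·(-5)ⁿ

Characteristic: r² + 10r + 25 = 0, Roots: r = -5 (double root)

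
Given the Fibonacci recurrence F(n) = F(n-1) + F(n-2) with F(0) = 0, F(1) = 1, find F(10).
Computing the sequence terms:
0, 1, 1, 2, 3, 5, 8, 13, 21, 34, 55

55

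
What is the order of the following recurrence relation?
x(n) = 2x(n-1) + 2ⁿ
The order is the largest lag k for which x(n-k) appears. Here the deepest term is x(n-1) (the 2ⁿ term is non-homogeneous and does not affect the order), so the order is 1.

Order 1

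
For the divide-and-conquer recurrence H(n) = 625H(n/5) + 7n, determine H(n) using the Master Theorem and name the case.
Master Theorem template: H(n) = a·H(n/b) + f(n).
Here: a=625, b=5, f(n)=7n
Compute log_b(a) = log_5(625) = 4.
f(n) = 7n = O(n^(4-ε)) with ε = 3. Case 1: H(n) = Θ(n^log_b(a)) = Θ(n^4).

Case 1: H(n) = Θ(n^4)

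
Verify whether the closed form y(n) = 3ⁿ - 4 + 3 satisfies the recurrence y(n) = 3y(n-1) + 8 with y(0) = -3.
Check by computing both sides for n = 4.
From the recurrence with y(0) = -3:
  y(0) = -3, y(1) = -1, y(2) = 5, y(3) = 23, y(4) = 77
  so the recurrence gives y(4) = 77.
From the proposed closed form y(n) = 3ⁿ - 4 + 3:
  y(4) = 80.
The recurrence gives 77 but the closed form gives 80, so the closed form does not satisfy the recurrence.

No, the closed form is incorrect.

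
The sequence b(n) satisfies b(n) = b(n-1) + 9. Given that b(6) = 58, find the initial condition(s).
b(6) = b(0) + 6·9, so b(0) = 58 - 54 = 4.

b(0) = 4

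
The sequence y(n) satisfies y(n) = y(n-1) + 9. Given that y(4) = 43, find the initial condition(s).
y(4) = y(0) + 4·9, so y(0) = 43 - 36 = 7.

y(0) = 7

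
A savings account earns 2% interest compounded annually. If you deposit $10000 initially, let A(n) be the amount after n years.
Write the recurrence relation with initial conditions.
Each year the balance grows by 2%, i.e. is multiplied by 1 + 2/100 = 1.02, so A(n) = 1.02 × A(n-1). The initial deposit gives A(0) = 10000.
Unrolling gives the closed form A(n) = 10000 × (1.02)ⁿ.

A(n) = 1.02 × A(n-1), A(0) = 10000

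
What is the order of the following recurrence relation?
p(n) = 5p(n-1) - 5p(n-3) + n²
The order is the largest lag k for which p(n-k) appears. Here the deepest term is p(n-3) (the n² term is non-homogeneous and does not affect the order), so the order is 3.

Order 3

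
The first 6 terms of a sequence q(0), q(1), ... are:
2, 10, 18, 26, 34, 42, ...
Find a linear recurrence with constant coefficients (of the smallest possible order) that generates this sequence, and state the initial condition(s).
Look for the lowest-order linear relation among consecutive terms.
Observation: consecutive differences are constant (= 8).
Check at n=2: 1·10 + 8 = 18. ✓

q(n) = q(n-1) + 8, q(0) = 2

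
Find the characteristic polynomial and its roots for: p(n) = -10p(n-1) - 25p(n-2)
Substitute p(n) = rⁿ and divide through by rⁿ⁻²: r² + 10r + 25 = 0
Factor: (r + 5)² = 0, so r = -5 (double root).
General solution: p(n) = (A + Bn)·(-5)ⁿ

Characteristic: r² + 10r + 25 = 0, Roots: r = -5 (double root)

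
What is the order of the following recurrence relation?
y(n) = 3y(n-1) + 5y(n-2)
The order is the largest lag k for which y(n-k) appears. Here the deepest term is y(n-2), so the order is 2.

Order 2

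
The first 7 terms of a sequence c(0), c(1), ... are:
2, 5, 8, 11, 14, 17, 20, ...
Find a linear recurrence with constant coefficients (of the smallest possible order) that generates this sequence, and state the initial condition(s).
Look for the lowest-order linear relation among consecutive terms.
Observation: consecutive differences are constant (= 3).
Check at n=2: 1·5 + 3 = 8. ✓

c(n) = c(n-1) + 3, c(0) = 2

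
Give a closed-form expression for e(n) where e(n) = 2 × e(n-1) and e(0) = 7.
Recurrence: e(n) = 2 × e(n-1), initial: e(0) = 7.
Each term is 2 times the previous, so this is geometric with ratio 2. After n steps: e(n) = e(0)·2ⁿ = 7·2ⁿ.

e(n) = 7·2ⁿ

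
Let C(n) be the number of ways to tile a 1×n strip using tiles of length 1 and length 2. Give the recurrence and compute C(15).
Condition on the last tile: it has length 1 (leaving a 1×(n-1) strip) or length 2 (leaving a 1×(n-2) strip), so C(n) = C(n-1) + C(n-2) (order-2 linear recurrence).
For 0 ≤ i < 2 only unit tiles fit, so C(i) = 1.
Iterating the recurrence: C(2) = 2, C(3) = 3, C(4) = 5, C(5) = 8, C(6) = 13, C(7) = 21, C(8) = 34, C(9) = 55, C(10) = 89, C(11) = 144, C(12) = 233, C(13) = 377, C(14) = 610, C(15) = 987.

C(n) = C(n-1) + C(n-2), with C(i) = 1 for 0 ≤ i < 2; C(15) = 987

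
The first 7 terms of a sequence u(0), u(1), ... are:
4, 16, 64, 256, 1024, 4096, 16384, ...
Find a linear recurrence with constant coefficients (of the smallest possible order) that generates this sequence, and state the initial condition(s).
Look for the lowest-order linear relation among consecutive terms.
Observation: each term is 4× the previous.
Check at n=2: 4·16 = 64. ✓

u(n) = 4 × u(n-1), u(0) = 4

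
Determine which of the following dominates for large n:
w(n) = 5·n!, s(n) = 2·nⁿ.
Comparing growth rates:
Growth-rate hierarchy: log n ≺ any polynomial ≺ any exponential cⁿ (c>1) ≺ n! ≺ nⁿ.
super-exponential nⁿ dominates factorial asymptotically.

s(n) grows faster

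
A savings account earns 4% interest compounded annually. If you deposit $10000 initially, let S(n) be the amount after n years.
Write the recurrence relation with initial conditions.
Each year the balance grows by 4%, i.e. is multiplied by 1 + 4/100 = 1.04, so S(n) = 1.04 × S(n-1). The initial deposit gives S(0) = 10000.
Unrolling gives the closed form S(n) = 10000 × (1.04)ⁿ.

S(n) = 1.04 × S(n-1), S(0) = 10000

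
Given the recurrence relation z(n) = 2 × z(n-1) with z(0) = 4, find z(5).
Computing step by step:
z(0) = 4
z(1) = 2 × 4 = 8
z(2) = 2 × 8 = 16
z(3) = 2 × 16 = 32
z(4) = 2 × 32 = 64
z(5) = 2 × 64 = 128

128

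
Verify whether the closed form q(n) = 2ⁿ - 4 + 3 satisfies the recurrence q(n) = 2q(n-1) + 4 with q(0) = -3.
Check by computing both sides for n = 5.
From the recurrence with q(0) = -3:
  q(0) = -3, q(1) = -2, q(2) = 0, q(3) = 4, q(4) = 12, q(5) = 28
  so the recurrence gives q(5) = 28.
From the proposed closed form q(n) = 2ⁿ - 4 + 3:
  q(5) = 31.
The recurrence gives 28 but the closed form gives 31, so the closed form does not satisfy the recurrence.

No, the closed form is incorrect.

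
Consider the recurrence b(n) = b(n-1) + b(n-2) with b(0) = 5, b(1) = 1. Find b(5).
Computing the sequence terms:
5, 1, 6, 7, 13, 20

20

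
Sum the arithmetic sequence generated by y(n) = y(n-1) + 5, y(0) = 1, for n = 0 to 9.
Computing the sequence terms: 1, 6, 11, 16, 21, 26, 31, 36, 41, 46
Adding these values together:

235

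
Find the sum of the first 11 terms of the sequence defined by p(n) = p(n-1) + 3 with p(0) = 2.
Computing the sequence terms: 2, 5, 8, 11, 14, 17, 20, 23, 26, 29, 32
Adding these values together:

187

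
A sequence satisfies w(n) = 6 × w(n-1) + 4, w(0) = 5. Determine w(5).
Computing step by step:
w(0) = 5
w(1) = 6 × 5 + 4 = 34
w(2) = 6 × 34 + 4 = 208
w(3) = 6 × 208 + 4 = 1252
w(4) = 6 × 1252 + 4 = 7516
w(5) = 6 × 7516 + 4 = 45100

45100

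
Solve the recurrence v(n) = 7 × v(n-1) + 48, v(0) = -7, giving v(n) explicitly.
Recurrence: v(n) = 7 × v(n-1) + 48, initial: v(0) = -7.
Try v(n) = A·7ⁿ + C. Substituting: A·7ⁿ + C = 7(A·7ⁿ⁻¹ + C) + 48 = A·7ⁿ + 7C + 48, so C = 7C + 48, giving C = -8. Then v(0) = A - 8 = -7 gives A = 1.

v(n) = 7ⁿ - 8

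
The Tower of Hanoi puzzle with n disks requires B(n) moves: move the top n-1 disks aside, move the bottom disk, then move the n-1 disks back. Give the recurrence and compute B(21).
Moving n disks = move the top n-1 disks aside (B(n-1) moves) + move the largest disk (1 move) + move the n-1 disks back on top (B(n-1) moves), so B(n) = 2B(n-1) + 1, with B(1) = 1 (a single disk takes one move).
First terms: 1, 3, 7, 15, 31, 63, … — each is one less than a power of 2. Indeed B(n) + 1 = 2(B(n-1) + 1) with B(1) + 1 = 2, so B(n) + 1 = 2ⁿ and B(n) = 2ⁿ - 1.
Hence B(21) = 2^21 - 1 = 2097152 - 1 = 2097151.

B(n) = 2B(n-1) + 1, B(1) = 1; B(21) = 2097151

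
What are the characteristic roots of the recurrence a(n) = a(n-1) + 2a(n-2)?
Substitute a(n) = rⁿ and divide through by rⁿ⁻²: r² - r - 2 = 0
Factor: (r + 1)(r - 2) = 0, so r = -1, 2.
General solution: a(n) = A·(-1)ⁿ + B·2ⁿ

Characteristic: r² - r - 2 = 0, Roots: r = -1, 2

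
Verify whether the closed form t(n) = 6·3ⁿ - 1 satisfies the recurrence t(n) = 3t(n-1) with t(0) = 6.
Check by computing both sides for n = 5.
From the recurrence with t(0) = 6:
  t(0) = 6, t(1) = 18, t(2) = 54, t(3) = 162, t(4) = 486, t(5) = 1458
  so the recurrence gives t(5) = 1458.
From the proposed closed form t(n) = 6·3ⁿ - 1:
  t(5) = 1457.
The recurrence gives 1458 but the closed form gives 1457, so the closed form does not satisfy the recurrence.

No, the closed form is incorrect.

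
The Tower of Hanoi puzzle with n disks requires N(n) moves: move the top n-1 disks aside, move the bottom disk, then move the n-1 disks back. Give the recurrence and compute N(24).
Moving n disks = move the top n-1 disks aside (N(n-1) moves) + move the largest disk (1 move) + move the n-1 disks back on top (N(n-1) moves), so N(n) = 2N(n-1) + 1, with N(1) = 1 (a single disk takes one move).
First terms: 1, 3, 7, 15, 31, 63, … — each is one less than a power of 2. Indeed N(n) + 1 = 2(N(n-1) + 1) with N(1) + 1 = 2, so N(n) + 1 = 2ⁿ and N(n) = 2ⁿ - 1.
Hence N(24) = 2^24 - 1 = 16777216 - 1 = 16777215.

N(n) = 2N(n-1) + 1, N(1) = 1; N(24) = 16777215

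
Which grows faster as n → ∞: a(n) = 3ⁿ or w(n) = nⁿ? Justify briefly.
Comparing growth rates:
Growth-rate hierarchy: log n ≺ any polynomial ≺ any exponential cⁿ (c>1) ≺ n! ≺ nⁿ.
super-exponential nⁿ dominates exponential base 3 asymptotically.

w(n) grows faster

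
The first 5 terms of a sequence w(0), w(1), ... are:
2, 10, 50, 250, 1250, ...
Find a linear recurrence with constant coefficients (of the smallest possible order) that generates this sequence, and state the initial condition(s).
Look for the lowest-order linear relation among consecutive terms.
Observation: each term is 5× the previous.
Check at n=2: 5·10 = 50. ✓

w(n) = 5 × w(n-1), w(0) = 2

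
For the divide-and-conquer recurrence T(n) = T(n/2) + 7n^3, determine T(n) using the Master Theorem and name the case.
Master Theorem template: T(n) = a·T(n/b) + f(n).
Here: a=1, b=2, f(n)=7n^3
Compute log_b(a) = log_2(1) = 0.
f(n) = 7n^3 = Ω(n^(0+ε)) with ε = 3, and the regularity condition holds (a·f(n/b) = (a/b^3)·f(n) with a/b^3 = 2^-3 < 1). Case 3: T(n) = Θ(f(n)) = Θ(n^3).

Case 3: T(n) = Θ(n^3)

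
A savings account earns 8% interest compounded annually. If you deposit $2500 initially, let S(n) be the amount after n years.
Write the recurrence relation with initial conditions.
Each year the balance grows by 8%, i.e. is multiplied by 1 + 8/100 = 1.08, so S(n) = 1.08 × S(n-1). The initial deposit gives S(0) = 2500.
Unrolling gives the closed form S(n) = 2500 × (1.08)ⁿ.

S(n) = 1.08 × S(n-1), S(0) = 2500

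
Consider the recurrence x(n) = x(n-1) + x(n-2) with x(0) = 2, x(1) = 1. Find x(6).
Computing the sequence terms:
2, 1, 3, 4, 7, 11, 18

18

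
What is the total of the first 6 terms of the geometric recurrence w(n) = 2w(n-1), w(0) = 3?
Computing the sequence terms: 3, 6, 12, 24, 48, 96
Adding these values together:

189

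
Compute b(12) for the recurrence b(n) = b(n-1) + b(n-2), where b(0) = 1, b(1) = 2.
Computing the sequence terms:
1, 2, 3, 5, 8, 13, 21, 34, 55, 89, 144, 233, 377

377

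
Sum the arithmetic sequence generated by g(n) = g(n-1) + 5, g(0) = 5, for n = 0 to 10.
Computing the sequence terms: 5, 10, 15, 20, 25, 30, 35, 40, 45, 50, 55
Adding these values together:

330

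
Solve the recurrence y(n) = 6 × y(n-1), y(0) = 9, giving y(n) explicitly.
Recurrence: y(n) = 6 × y(n-1), initial: y(0) = 9.
Each term is 6 times the previous, so this is geometric with ratio 6. After n steps: y(n) = y(0)·6ⁿ = 9·6ⁿ.

y(n) = 9·6ⁿ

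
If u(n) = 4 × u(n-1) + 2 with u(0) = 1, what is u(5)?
Computing step by step:
u(0) = 1
u(1) = 4 × 1 + 2 = 6
u(2) = 4 × 6 + 2 = 26
u(3) = 4 × 26 + 2 = 106
u(4) = 4 × 106 + 2 = 426
u(5) = 4 × 426 + 2 = 1706

1706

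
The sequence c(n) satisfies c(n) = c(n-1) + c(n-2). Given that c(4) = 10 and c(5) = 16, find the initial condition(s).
Work backwards using c(k) = c(k+2) - c(k+1):
c(3) = c(5) - c(4) = 16 - 10 = 6
c(2) = c(4) - c(3) = 10 - 6 = 4
c(1) = c(3) - c(2) = 6 - 4 = 2
c(0) = c(2) - c(1) = 4 - 2 = 2

c(0) = 2, c(1) = 2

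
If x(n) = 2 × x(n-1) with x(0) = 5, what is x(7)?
Computing step by step:
x(0) = 5
x(1) = 2 × 5 = 10
x(2) = 2 × 10 = 20
x(3) = 2 × 20 = 40
x(4) = 2 × 40 = 80
x(5) = 2 × 80 = 160
x(6) = 2 × 160 = 320
x(7) = 2 × 320 = 640

640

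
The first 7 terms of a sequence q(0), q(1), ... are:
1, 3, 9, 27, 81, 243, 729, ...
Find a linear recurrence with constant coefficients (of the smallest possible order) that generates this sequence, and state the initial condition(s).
Look for the lowest-order linear relation among consecutive terms.
Observation: each term is 3× the previous.
Check at n=2: 3·3 = 9. ✓

q(n) = 3 × q(n-1), q(0) = 1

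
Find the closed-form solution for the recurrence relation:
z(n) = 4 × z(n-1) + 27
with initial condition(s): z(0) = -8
Recurrence: z(n) = 4 × z(n-1) + 27, initial: z(0) = -8.
Try z(n) = A·4ⁿ + C. Substituting: A·4ⁿ + C = 4(A·4ⁿ⁻¹ + C) + 27 = A·4ⁿ + 4C + 27, so C = 4C + 27, giving C = -9. Then z(0) = A - 9 = -8 gives A = 1.

z(n) = 4ⁿ - 9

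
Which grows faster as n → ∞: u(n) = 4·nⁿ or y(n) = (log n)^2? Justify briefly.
Comparing growth rates:
Growth-rate hierarchy: log n ≺ any polynomial ≺ any exponential cⁿ (c>1) ≺ n! ≺ nⁿ.
super-exponential nⁿ dominates polylogarithmic (log n)^2 asymptotically.

u(n) grows faster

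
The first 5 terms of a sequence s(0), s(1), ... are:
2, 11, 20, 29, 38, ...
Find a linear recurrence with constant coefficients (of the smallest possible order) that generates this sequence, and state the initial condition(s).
Look for the lowest-order linear relation among consecutive terms.
Observation: consecutive differences are constant (= 9).
Check at n=2: 1·11 + 9 = 20. ✓

s(n) = s(n-1) + 9, s(0) = 2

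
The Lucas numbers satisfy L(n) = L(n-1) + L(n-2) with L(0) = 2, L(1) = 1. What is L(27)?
Computing the sequence terms:
2, 1, 3, 4, 7, 11, 18, 29, 47, 76, 123, 199, 322, 521, 843, 1364, 2207, 3571, 5778, 9349, 15127, 24476, 39603, 64079, 103682, 167761, 271443, 439204

439204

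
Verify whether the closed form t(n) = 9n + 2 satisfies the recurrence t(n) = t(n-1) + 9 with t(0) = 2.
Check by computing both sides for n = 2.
From the recurrence with t(0) = 2:
  t(0) = 2, t(1) = 11, t(2) = 20
  so the recurrence gives t(2) = 20.
From the proposed closed form t(n) = 9n + 2:
  t(2) = 20.
Both sides give 20 at n = 2, and the initial condition(s) match, so the closed form is consistent.

Yes, the closed form is correct.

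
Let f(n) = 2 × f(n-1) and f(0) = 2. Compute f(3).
Computing step by step:
f(0) = 2
f(1) = 2 × 2 = 4
f(2) = 2 × 4 = 8
f(3) = 2 × 8 = 16

16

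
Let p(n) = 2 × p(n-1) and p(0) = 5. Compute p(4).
Computing step by step:
p(0) = 5
p(1) = 2 × 5 = 10
p(2) = 2 × 10 = 20
p(3) = 2 × 20 = 40
p(4) = 2 × 40 = 80

80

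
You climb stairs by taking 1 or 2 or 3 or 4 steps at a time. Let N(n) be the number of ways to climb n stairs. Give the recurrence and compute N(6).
Condition on the size of the last step (1 to 4): before it there were n-1, …, n-4 stairs climbed, and these cases are disjoint, so N(n) = N(n-1) + N(n-2) + N(n-3) + N(n-4) (order-4 linear recurrence).
Initial conditions by direct count (compositions of i into parts ≤ 4): N(1) = 1; N(2) = 2; N(3) = 4; N(4) = 8.
Iterating the recurrence: N(5) = 15, N(6) = 29.

N(n) = N(n-1) + N(n-2) + N(n-3) + N(n-4), N(1) = 1, N(2) = 2, N(3) = 4, N(4) = 8; N(6) = 29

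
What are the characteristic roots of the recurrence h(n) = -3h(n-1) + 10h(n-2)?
Substitute h(n) = rⁿ and divide through by rⁿ⁻²: r² + 3r - 10 = 0
Factor: (r - 2)(r + 5) = 0, so r = 2, -5.
General solution: h(n) = A·2ⁿ + B·(-5)ⁿ

Characteristic: r² + 3r - 10 = 0, Roots: r = 2, -5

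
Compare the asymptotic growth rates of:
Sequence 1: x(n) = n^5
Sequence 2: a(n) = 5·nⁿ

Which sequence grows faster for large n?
Comparing growth rates:
Growth-rate hierarchy: log n ≺ any polynomial ≺ any exponential cⁿ (c>1) ≺ n! ≺ nⁿ.
super-exponential nⁿ dominates polynomial degree 5 asymptotically.

a(n) grows faster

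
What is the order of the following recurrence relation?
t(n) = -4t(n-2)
The order is the largest lag k for which t(n-k) appears. Here the deepest term is t(n-2), so the order is 2.

Order 2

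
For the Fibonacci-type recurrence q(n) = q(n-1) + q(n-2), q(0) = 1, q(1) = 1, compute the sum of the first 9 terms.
Computing the sequence terms: 1, 1, 2, 3, 5, 8, 13, 21, 34
Adding these values together:

88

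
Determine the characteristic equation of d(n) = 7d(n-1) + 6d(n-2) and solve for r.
Substitute d(n) = rⁿ and divide through by rⁿ⁻²: r² - 7r - 6 = 0
Discriminant: 7² + 4·6 = 73, not a perfect square, so by the quadratic formula r = (7 ± √73)/2.
General solution: d(n) = A·r₁ⁿ + B·r₂ⁿ where r₁,r₂ = (7 ± √73)/2

Characteristic: r² - 7r - 6 = 0, Roots: r = (7 ± √73)/2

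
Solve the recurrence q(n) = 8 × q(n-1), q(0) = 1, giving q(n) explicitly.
Recurrence: q(n) = 8 × q(n-1), initial: q(0) = 1.
Each term is 8 times the previous, so this is geometric with ratio 8. After n steps: q(n) = q(0)·8ⁿ = 8ⁿ.

q(n) = 8ⁿ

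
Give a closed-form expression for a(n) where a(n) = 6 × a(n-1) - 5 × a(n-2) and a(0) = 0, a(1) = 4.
Recurrence: a(n) = 6 × a(n-1) - 5 × a(n-2), initial: a(0) = 0, a(1) = 4.
Characteristic equation: r² - 6r + 5 = 0, which factors as (r - 5)(r - 1) = 0, so r = 5, 1. General solution a(n) = A·5ⁿ + B·1ⁿ. From a(0) = 0: A + B = 0. From a(1) = 4: 5A + 1B = 4. Solving gives A = 1, B = -1.

a(n) = 5ⁿ - 1ⁿ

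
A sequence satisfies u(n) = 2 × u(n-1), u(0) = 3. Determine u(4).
Computing step by step:
u(0) = 3
u(1) = 2 × 3 = 6
u(2) = 2 × 6 = 12
u(3) = 2 × 12 = 24
u(4) = 2 × 24 = 48

48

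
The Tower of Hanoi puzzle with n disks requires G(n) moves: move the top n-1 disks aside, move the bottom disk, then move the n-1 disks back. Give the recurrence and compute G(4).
Moving n disks = move the top n-1 disks aside (G(n-1) moves) + move the largest disk (1 move) + move the n-1 disks back on top (G(n-1) moves), so G(n) = 2G(n-1) + 1, with G(1) = 1 (a single disk takes one move).
First terms: 1, 3, 7, 15, … — each is one less than a power of 2. Indeed G(n) + 1 = 2(G(n-1) + 1) with G(1) + 1 = 2, so G(n) + 1 = 2ⁿ and G(n) = 2ⁿ - 1.
Hence G(4) = 2^4 - 1 = 16 - 1 = 15.

G(n) = 2G(n-1) + 1, G(1) = 1; G(4) = 15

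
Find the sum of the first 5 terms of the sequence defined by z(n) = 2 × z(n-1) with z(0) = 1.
Computing the sequence terms: 1, 2, 4, 8, 16
Adding these values together:

31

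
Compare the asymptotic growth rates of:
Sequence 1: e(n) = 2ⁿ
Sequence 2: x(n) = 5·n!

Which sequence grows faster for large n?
Comparing growth rates:
Growth-rate hierarchy: log n ≺ any polynomial ≺ any exponential cⁿ (c>1) ≺ n! ≺ nⁿ.
factorial dominates exponential base 2 asymptotically.

x(n) grows faster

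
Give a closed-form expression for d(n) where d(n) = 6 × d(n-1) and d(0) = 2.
Recurrence: d(n) = 6 × d(n-1), initial: d(0) = 2.
Each term is 6 times the previous, so this is geometric with ratio 6. After n steps: d(n) = d(0)·6ⁿ = 2·6ⁿ.

d(n) = 2·6ⁿ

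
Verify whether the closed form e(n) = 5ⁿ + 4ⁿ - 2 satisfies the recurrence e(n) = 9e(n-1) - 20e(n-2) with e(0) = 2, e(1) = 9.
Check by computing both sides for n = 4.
From the recurrence with e(0) = 2, e(1) = 9:
  e(0) = 2, e(1) = 9, e(2) = 41, e(3) = 189, e(4) = 881
  so the recurrence gives e(4) = 881.
From the proposed closed form e(n) = 5ⁿ + 4ⁿ - 2:
  e(4) = 879.
The recurrence gives 881 but the closed form gives 879, so the closed form does not satisfy the recurrence.

No, the closed form is incorrect.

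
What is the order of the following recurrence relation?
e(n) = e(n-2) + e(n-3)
The order is the largest lag k for which e(n-k) appears. Here the deepest term is e(n-3), so the order is 3.

Order 3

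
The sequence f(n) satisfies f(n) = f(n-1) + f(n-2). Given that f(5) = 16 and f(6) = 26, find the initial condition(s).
Work backwards using f(k) = f(k+2) - f(k+1):
f(4) = f(6) - f(5) = 26 - 16 = 10
f(3) = f(5) - f(4) = 16 - 10 = 6
f(2) = f(4) - f(3) = 10 - 6 = 4
f(1) = f(3) - f(2) = 6 - 4 = 2
f(0) = f(2) - f(1) = 4 - 2 = 2

f(0) = 2, f(1) = 2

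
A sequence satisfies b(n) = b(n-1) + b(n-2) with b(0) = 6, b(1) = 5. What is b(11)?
Computing the sequence terms:
6, 5, 11, 16, 27, 43, 70, 113, 183, 296, 479, 775

775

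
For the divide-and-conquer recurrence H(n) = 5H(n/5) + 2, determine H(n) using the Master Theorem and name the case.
Master Theorem template: H(n) = a·H(n/b) + f(n).
Here: a=5, b=5, f(n)=2
Compute log_b(a) = log_5(5) = 1.
f(n) = 2 = O(n^(1-ε)) with ε = 1. Case 1: H(n) = Θ(n^log_b(a)) = Θ(n).

Case 1: H(n) = Θ(n)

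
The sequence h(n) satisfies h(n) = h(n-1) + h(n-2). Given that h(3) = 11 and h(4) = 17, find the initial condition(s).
Work backwards using h(k) = h(k+2) - h(k+1):
h(2) = h(4) - h(3) = 17 - 11 = 6
h(1) = h(3) - h(2) = 11 - 6 = 5
h(0) = h(2) - h(1) = 6 - 5 = 1

h(0) = 1, h(1) = 5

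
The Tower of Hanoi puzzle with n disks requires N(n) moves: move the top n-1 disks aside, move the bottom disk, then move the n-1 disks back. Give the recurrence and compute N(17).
Moving n disks = move the top n-1 disks aside (N(n-1) moves) + move the largest disk (1 move) + move the n-1 disks back on top (N(n-1) moves), so N(n) = 2N(n-1) + 1, with N(1) = 1 (a single disk takes one move).
First terms: 1, 3, 7, 15, 31, 63, … — each is one less than a power of 2. Indeed N(n) + 1 = 2(N(n-1) + 1) with N(1) + 1 = 2, so N(n) + 1 = 2ⁿ and N(n) = 2ⁿ - 1.
Hence N(17) = 2^17 - 1 = 131072 - 1 = 131071.

N(n) = 2N(n-1) + 1, N(1) = 1; N(17) = 131071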